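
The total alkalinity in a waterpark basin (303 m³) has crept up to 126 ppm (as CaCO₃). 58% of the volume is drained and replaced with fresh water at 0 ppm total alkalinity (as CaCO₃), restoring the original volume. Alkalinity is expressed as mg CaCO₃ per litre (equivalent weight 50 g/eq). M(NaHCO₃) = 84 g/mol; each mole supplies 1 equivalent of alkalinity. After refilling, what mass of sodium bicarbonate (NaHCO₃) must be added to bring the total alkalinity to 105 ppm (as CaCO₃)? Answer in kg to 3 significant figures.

Volume: 303 m³ = 303,000 L.
After draining 58% and refilling: 126 × 0.42 + 0 × 0.58 = 52.92 ppm.
Deficit to target: 105 − 52.92 = 52.08 mg/L.
As CaCO₃: 52.08 mg/L × 303,000 L = 15,780 g; ÷ 50 g/eq ÷ 1 = 315.6 mol NaHCO₃.
Mass: 315.6 × 84 = 26,510 g.

26.5 kg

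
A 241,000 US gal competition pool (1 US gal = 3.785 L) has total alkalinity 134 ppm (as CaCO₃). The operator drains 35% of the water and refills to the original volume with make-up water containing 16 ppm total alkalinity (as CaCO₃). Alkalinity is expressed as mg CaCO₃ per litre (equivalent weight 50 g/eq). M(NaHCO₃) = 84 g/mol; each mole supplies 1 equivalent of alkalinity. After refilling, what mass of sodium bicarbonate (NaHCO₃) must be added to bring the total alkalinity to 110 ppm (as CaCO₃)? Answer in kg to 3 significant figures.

26.5 kg

Volume: 241,000 US gal × 3.785 L/gal = 912,185 L.
After draining 35% and refilling: 134 × 0.65 + 16 × 0.35 = 92.7 ppm.
Deficit to target: 110 − 92.7 = 17.3 mg/L.
As CaCO₃: 17.3 mg/L × 912,185 L = 15,780 g; ÷ 50 g/eq ÷ 1 = 315.6 mol NaHCO₃.
Mass: 315.6 × 84 = 26,510 g.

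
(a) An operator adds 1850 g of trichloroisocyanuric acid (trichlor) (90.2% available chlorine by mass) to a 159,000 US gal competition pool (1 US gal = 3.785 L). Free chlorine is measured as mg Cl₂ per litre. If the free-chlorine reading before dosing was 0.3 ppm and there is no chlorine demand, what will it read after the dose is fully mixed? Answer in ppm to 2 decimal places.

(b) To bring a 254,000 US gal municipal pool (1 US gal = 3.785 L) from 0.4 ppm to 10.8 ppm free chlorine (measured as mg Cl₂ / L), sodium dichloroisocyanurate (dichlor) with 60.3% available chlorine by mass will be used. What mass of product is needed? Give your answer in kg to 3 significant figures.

(a) 3.07 ppm; (b) 16.6 kg

(a) Volume: 159,000 US gal × 3.785 L/gal = 601,815 L.
(a) Available chlorine delivered: 1850 g × 0.902 = 1669 g as Cl₂.
(a) Concentration rise: 1669 g / 601,815 L = 2.773 mg/L = 2.77 ppm.
(a) Final FC: 0.3 + 2.77 = 3.07 ppm.

(b) Volume: 254,000 US gal × 3.785 L/gal = 961,390 L.
(b) Chlorine deficit: 10.8 − 0.4 = 10.4 ppm = 10.4 mg/L as Cl₂.
(b) Cl₂ equivalent needed: 10.4 mg/L × 961,390 L = 9,998,000 mg = 9998 g.
(b) Product at 60.3% available chlorine: 9998 / 0.603 = 16,580 g.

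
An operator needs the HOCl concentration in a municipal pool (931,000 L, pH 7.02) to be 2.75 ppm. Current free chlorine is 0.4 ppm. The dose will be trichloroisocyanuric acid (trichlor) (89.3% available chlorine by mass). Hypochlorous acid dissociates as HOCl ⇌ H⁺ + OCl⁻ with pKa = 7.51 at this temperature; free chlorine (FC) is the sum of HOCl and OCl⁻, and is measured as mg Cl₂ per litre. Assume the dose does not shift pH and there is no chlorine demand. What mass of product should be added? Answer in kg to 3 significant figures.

3.38 kg

[OCl⁻]/[HOCl] = 10^(pH − pKa) = 10^(7.02 − 7.51) = 0.3236; fraction as HOCl = 1/(1 + 0.3236) = 0.7555.
Free chlorine required for 2.75 ppm HOCl: 2.75 / 0.7555 = 3.64 ppm.
FC to add: 3.64 − 0.4 = 3.24 mg/L as Cl₂.
Cl₂ equivalent: 3.24 mg/L × 931,000 L = 3016 g.
Product at 89.3% available Cl: 3016 / 0.893 = 3378 g.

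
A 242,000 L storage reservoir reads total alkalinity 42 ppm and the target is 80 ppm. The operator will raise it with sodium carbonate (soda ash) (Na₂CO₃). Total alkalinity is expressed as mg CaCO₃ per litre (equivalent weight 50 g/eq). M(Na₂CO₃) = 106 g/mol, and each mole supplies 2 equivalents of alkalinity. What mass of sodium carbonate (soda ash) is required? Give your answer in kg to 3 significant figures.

Alkalinity to add: (80 − 42) = 38 mg/L as CaCO₃ × 242,000 L = 9196 g as CaCO₃.
Equivalents: 9196 g ÷ 50 g/eq = 183.9 eq.
Each mole of Na₂CO₃ supplies 2 eq, so 183.9 / 2 = 91.96 mol.
Mass: 91.96 mol × 106 g/mol = 9748 g.

9.75 kg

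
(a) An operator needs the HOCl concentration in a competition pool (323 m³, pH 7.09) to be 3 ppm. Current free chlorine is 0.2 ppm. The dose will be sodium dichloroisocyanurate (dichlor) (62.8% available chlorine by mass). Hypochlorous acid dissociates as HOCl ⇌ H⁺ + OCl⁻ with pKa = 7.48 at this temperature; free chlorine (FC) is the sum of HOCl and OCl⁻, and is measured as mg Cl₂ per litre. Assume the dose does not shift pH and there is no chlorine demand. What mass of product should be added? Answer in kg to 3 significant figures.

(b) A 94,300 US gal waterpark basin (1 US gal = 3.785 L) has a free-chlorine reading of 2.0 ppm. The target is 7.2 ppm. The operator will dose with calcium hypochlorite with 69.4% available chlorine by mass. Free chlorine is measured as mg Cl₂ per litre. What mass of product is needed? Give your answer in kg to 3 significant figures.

(a) Volume: 323 m³ = 323,000 L.
(a) [OCl⁻]/[HOCl] = 10^(pH − pKa) = 10^(7.09 − 7.48) = 0.4074; fraction as HOCl = 1/(1 + 0.4074) = 0.7105.
(a) Free chlorine required for 3 ppm HOCl: 3 / 0.7105 = 4.222 ppm.
(a) FC to add: 4.222 − 0.2 = 4.022 mg/L as Cl₂.
(a) Cl₂ equivalent: 4.022 mg/L × 323,000 L = 1299 g.
(a) Product at 62.8% available Cl: 1299 / 0.628 = 2069 g.

(b) Volume: 94,300 US gal × 3.785 L/gal = 356,926 L.
(b) Chlorine deficit: 7.2 − 2.0 = 5.2 ppm = 5.2 mg/L as Cl₂.
(b) Cl₂ equivalent needed: 5.2 mg/L × 356,926 L = 1,856,000 mg = 1856 g.
(b) Product at 69.4% available chlorine: 1856 / 0.694 = 2674 g.

(a) 2.07 kg; (b) 2.67 kg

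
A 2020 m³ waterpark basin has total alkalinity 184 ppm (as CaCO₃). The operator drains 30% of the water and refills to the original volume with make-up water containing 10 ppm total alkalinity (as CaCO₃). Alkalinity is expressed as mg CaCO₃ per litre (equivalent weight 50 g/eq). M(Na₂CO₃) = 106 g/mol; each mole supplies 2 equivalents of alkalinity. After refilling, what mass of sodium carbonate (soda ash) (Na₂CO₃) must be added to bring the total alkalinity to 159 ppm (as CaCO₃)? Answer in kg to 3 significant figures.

Volume: 2020 m³ = 2,020,000 L.
After draining 30% and refilling: 184 × 0.70 + 10 × 0.30 = 131.8 ppm.
Deficit to target: 159 − 131.8 = 27.2 mg/L.
As CaCO₃: 27.2 mg/L × 2,020,000 L = 54,940 g; ÷ 50 g/eq ÷ 2 = 549.4 mol Na₂CO₃.
Mass: 549.4 × 106 = 58,240 g.

58.2 kg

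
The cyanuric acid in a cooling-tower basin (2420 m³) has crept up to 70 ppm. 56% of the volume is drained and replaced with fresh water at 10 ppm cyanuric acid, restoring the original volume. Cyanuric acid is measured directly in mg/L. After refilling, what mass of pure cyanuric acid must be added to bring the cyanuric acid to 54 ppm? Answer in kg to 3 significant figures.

42.6 kg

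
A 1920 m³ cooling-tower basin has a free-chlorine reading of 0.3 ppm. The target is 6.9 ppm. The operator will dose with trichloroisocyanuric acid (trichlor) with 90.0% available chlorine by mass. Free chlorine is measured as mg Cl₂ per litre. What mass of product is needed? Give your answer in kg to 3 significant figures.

Volume: 1920 m³ = 1,920,000 L.
Chlorine deficit: 6.9 − 0.3 = 6.6 ppm = 6.6 mg/L as Cl₂.
Cl₂ equivalent needed: 6.6 mg/L × 1,920,000 L = 12,670,000 mg = 12,670 g.
Product at 90.0% available chlorine: 12,670 / 0.9 = 14,080 g.

14.1 kg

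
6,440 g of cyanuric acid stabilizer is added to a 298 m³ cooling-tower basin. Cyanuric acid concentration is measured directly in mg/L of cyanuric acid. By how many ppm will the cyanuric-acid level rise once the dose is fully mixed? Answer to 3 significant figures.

21.6 ppm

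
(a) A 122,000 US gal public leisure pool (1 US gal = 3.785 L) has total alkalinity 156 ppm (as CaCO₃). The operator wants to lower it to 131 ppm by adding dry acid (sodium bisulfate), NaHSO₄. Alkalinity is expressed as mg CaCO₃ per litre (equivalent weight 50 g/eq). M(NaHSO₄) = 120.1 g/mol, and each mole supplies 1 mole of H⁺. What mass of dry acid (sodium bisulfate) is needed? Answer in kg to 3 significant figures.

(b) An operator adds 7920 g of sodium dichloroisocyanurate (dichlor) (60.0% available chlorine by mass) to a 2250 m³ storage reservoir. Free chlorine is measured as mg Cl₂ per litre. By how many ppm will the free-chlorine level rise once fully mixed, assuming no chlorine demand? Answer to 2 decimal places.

(a) Volume: 122,000 US gal × 3.785 L/gal = 461,770 L.
(a) Alkalinity to neutralize: (156 − 131) = 25 mg/L as CaCO₃ × 461,770 L = 11,540 g as CaCO₃.
(a) Equivalents of H⁺ required: 11,540 ÷ 50 g/eq = 230.9 eq = 230.9 mol NaHSO₄.
(a) Mass of NaHSO₄: 230.9 × 120.1 = 27,730 g.

(b) Volume: 2250 m³ = 2,250,000 L.
(b) Available chlorine delivered: 7920 g × 0.6 = 4752 g as Cl₂.
(b) Concentration rise: 4752 g / 2,250,000 L = 2.112 mg/L = 2.11 ppm.

(a) 27.7 kg; (b) 2.11 ppm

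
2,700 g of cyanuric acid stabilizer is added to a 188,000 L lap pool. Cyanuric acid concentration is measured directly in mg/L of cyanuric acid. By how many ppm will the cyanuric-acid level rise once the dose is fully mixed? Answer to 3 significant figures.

14.4 ppm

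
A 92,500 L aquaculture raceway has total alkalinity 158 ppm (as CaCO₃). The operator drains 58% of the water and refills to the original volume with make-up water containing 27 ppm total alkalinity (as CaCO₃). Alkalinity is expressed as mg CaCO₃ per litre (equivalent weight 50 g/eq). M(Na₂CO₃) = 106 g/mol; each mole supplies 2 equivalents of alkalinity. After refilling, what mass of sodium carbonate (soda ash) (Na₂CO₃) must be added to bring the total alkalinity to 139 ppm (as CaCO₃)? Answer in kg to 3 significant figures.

5.59 kg

After draining 58% and refilling: 158 × 0.42 + 27 × 0.58 = 82.02 ppm.
Deficit to target: 139 − 82.02 = 56.98 mg/L.
As CaCO₃: 56.98 mg/L × 92,500 L = 5271 g; ÷ 50 g/eq ÷ 2 = 52.71 mol Na₂CO₃.
Mass: 52.71 × 106 = 5587 g.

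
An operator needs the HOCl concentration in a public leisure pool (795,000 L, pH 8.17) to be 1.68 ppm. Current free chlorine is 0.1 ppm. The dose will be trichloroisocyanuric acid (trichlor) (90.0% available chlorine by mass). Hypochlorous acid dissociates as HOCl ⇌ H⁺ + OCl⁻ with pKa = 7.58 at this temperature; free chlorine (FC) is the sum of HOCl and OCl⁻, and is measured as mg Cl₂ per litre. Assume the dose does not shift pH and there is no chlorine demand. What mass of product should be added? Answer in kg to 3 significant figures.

[OCl⁻]/[HOCl] = 10^(pH − pKa) = 10^(8.17 − 7.58) = 3.89; fraction as HOCl = 1/(1 + 3.89) = 0.2045.
Free chlorine required for 1.68 ppm HOCl: 1.68 / 0.2045 = 8.216 ppm.
FC to add: 8.216 − 0.1 = 8.116 mg/L as Cl₂.
Cl₂ equivalent: 8.116 mg/L × 795,000 L = 6452 g.
Product at 90.0% available Cl: 6452 / 0.9 = 7169 g.

7.17 kg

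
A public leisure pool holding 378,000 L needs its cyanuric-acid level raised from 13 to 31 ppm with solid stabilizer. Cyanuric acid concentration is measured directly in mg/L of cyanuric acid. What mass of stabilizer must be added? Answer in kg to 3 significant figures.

CYA to add: (31 − 13) = 18 mg/L × 378,000 L = 6804 g cyanuric acid.

6.80 kg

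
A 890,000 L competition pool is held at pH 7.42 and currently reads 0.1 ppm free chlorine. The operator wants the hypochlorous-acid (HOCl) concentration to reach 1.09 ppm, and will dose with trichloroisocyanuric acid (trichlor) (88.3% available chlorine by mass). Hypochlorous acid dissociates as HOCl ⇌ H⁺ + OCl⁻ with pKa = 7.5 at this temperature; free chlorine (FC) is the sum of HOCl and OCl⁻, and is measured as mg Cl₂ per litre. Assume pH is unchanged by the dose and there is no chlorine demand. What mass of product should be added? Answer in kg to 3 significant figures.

[OCl⁻]/[HOCl] = 10^(pH − pKa) = 10^(7.42 − 7.5) = 0.8318; fraction as HOCl = 1/(1 + 0.8318) = 0.5459.
Free chlorine required for 1.09 ppm HOCl: 1.09 / 0.5459 = 1.997 ppm.
FC to add: 1.997 − 0.1 = 1.897 mg/L as Cl₂.
Cl₂ equivalent: 1.897 mg/L × 890,000 L = 1688 g.
Product at 88.3% available Cl: 1688 / 0.883 = 1912 g.

1.91 kg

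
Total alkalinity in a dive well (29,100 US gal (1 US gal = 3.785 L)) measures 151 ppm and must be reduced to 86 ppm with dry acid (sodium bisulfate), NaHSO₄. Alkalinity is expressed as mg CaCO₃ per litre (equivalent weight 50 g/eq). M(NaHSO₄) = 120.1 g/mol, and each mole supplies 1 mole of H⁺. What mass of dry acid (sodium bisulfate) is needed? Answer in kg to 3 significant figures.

Volume: 29,100 US gal × 3.785 L/gal = 110,144 L.
Alkalinity to neutralize: (151 − 86) = 65 mg/L as CaCO₃ × 110,144 L = 7159 g as CaCO₃.
Equivalents of H⁺ required: 7159 ÷ 50 g/eq = 143.2 eq = 143.2 mol NaHSO₄.
Mass of NaHSO₄: 143.2 × 120.1 = 17,200 g.

17.2 kg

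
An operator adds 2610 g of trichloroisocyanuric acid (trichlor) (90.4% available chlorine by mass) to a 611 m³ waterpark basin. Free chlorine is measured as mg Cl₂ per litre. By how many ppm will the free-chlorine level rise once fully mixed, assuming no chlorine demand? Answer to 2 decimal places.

3.86 ppm

Volume: 611 m³ = 611,000 L.
Available chlorine delivered: 2610 g × 0.904 = 2359 g as Cl₂.
Concentration rise: 2359 g / 611,000 L = 3.862 mg/L = 3.86 ppm.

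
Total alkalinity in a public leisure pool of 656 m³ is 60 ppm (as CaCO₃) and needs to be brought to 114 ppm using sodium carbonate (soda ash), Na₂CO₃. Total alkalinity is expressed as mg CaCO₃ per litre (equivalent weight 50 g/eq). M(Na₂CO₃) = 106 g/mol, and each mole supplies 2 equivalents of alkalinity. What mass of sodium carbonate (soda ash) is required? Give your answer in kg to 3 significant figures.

Volume: 656 m³ = 656,000 L.
Alkalinity to add: (114 − 60) = 54 mg/L as CaCO₃ × 656,000 L = 35,420 g as CaCO₃.
Equivalents: 35,420 g ÷ 50 g/eq = 708.5 eq.
Each mole of Na₂CO₃ supplies 2 eq, so 708.5 / 2 = 354.2 mol.
Mass: 354.2 mol × 106 g/mol = 37,550 g.

37.5 kg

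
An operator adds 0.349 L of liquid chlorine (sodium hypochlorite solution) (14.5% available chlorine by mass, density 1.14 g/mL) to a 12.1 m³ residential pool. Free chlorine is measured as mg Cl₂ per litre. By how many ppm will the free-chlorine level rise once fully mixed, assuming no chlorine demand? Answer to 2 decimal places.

Volume: 12.1 m³ = 12,100 L.
Mass of solution: 0.349 L × 1000 mL/L × 1.14 g/mL = 397.9 g.
Available chlorine delivered: 397.9 g × 0.145 = 57.69 g as Cl₂.
Concentration rise: 57.69 g / 12,100 L = 4.768 mg/L = 4.77 ppm.

4.77 ppm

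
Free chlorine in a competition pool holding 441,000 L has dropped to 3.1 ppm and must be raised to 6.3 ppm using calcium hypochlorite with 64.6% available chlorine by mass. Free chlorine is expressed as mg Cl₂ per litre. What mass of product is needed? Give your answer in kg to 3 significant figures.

2.18 kg

Chlorine deficit: 6.3 − 3.1 = 3.2 ppm = 3.2 mg/L as Cl₂.
Cl₂ equivalent needed: 3.2 mg/L × 441,000 L = 1,411,000 mg = 1411 g.
Product at 64.6% available chlorine: 1411 / 0.646 = 2185 g.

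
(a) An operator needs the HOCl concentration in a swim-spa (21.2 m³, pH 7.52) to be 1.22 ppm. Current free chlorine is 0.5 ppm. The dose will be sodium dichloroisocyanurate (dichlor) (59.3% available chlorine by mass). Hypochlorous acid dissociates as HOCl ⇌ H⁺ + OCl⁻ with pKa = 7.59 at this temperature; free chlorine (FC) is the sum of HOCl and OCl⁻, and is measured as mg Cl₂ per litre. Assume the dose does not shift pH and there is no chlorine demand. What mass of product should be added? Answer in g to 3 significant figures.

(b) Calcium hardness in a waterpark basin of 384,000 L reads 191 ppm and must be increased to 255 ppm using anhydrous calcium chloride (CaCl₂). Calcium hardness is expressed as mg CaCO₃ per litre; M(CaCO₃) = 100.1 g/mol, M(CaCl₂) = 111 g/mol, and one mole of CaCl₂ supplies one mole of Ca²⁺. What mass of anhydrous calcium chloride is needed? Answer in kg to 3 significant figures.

(a) Volume: 21.2 m³ = 21,200 L.
(a) [OCl⁻]/[HOCl] = 10^(pH − pKa) = 10^(7.52 − 7.59) = 0.8511; fraction as HOCl = 1/(1 + 0.8511) = 0.5402.
(a) Free chlorine required for 1.22 ppm HOCl: 1.22 / 0.5402 = 2.258 ppm.
(a) FC to add: 2.258 − 0.5 = 1.758 mg/L as Cl₂.
(a) Cl₂ equivalent: 1.758 mg/L × 21,200 L = 37.28 g.
(a) Product at 59.3% available Cl: 37.28 / 0.593 = 62.86 g.

(b) Hardness to add: (255 − 191) = 64 mg/L as CaCO₃ × 384,000 L = 24,580 g as CaCO₃.
(b) Moles of Ca²⁺ (1 mol Ca²⁺ ≡ 1 mol CaCO₃): 24,580 / 100.1 g/mol = 245.5 mol.
(b) Mass of CaCl₂: 245.5 × 111 = 27,250 g.

(a) 62.9 g; (b) 27.3 kg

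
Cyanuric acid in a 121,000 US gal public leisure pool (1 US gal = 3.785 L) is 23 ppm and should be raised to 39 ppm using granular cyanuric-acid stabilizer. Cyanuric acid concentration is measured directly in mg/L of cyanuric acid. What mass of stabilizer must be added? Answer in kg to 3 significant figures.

7.33 kg

Volume: 121,000 US gal × 3.785 L/gal = 457,985 L.
CYA to add: (39 − 23) = 16 mg/L × 457,985 L = 7328 g cyanuric acid.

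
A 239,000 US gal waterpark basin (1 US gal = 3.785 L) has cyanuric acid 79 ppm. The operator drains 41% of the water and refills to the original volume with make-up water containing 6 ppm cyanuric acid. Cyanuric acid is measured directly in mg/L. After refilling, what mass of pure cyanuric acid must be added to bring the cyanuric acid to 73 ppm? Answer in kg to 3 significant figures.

Volume: 239,000 US gal × 3.785 L/gal = 904,615 L.
After draining 41% and refilling: 79 × 0.59 + 6 × 0.41 = 49.07 ppm.
Deficit to target: 73 − 49.07 = 23.93 mg/L.
Mass: 23.93 mg/L × 904,615 L = 21,650 g cyanuric acid.

21.6 kg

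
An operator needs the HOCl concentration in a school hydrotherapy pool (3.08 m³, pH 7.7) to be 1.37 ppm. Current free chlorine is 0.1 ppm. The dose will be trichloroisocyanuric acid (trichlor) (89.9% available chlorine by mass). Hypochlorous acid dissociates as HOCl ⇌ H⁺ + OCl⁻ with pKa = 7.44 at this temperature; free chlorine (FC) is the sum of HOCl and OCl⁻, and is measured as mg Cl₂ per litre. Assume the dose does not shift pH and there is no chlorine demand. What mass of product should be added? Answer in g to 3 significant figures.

12.9 g

Volume: 3.08 m³ = 3,080 L.
[OCl⁻]/[HOCl] = 10^(pH − pKa) = 10^(7.7 − 7.44) = 1.82; fraction as HOCl = 1/(1 + 1.82) = 0.3546.
Free chlorine required for 1.37 ppm HOCl: 1.37 / 0.3546 = 3.863 ppm.
FC to add: 3.863 − 0.1 = 3.763 mg/L as Cl₂.
Cl₂ equivalent: 3.763 mg/L × 3,080 L = 11.59 g.
Product at 89.9% available Cl: 11.59 / 0.899 = 12.89 g.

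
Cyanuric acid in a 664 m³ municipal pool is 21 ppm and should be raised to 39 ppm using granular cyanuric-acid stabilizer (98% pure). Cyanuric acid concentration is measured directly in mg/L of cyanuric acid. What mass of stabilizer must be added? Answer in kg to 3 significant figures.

12.2 kg

Volume: 664 m³ = 664,000 L.
CYA to add: (39 − 21) = 18 mg/L × 664,000 L = 11,950 g cyanuric acid.
At 98% purity: 11,950 / 0.98 = 12,200 g product.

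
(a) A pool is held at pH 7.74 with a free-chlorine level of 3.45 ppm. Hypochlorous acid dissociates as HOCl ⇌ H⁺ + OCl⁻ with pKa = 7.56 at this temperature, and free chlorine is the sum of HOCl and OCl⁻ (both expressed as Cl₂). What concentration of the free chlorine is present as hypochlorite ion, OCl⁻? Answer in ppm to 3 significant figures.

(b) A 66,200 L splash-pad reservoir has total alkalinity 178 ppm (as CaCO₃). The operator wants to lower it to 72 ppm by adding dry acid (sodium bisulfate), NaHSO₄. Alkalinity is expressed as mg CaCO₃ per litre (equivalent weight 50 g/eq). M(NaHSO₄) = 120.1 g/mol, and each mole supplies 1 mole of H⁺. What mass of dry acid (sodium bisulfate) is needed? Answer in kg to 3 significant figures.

(a) 2.08 ppm; (b) 16.9 kg

(a) [OCl⁻]/[HOCl] = 10^(pH − pKa) = 10^(7.74 − 7.56) = 10^0.18 = 1.514.
(a) Fraction as HOCl = 1 / (1 + 1.514) = 0.3978.
(a) OCl⁻ = (1 − 0.3978) × 3.45 ppm = 2.077 ppm.

(b) Alkalinity to neutralize: (178 − 72) = 106 mg/L as CaCO₃ × 66,200 L = 7017 g as CaCO₃.
(b) Equivalents of H⁺ required: 7017 ÷ 50 g/eq = 140.3 eq = 140.3 mol NaHSO₄.
(b) Mass of NaHSO₄: 140.3 × 120.1 = 16,860 g.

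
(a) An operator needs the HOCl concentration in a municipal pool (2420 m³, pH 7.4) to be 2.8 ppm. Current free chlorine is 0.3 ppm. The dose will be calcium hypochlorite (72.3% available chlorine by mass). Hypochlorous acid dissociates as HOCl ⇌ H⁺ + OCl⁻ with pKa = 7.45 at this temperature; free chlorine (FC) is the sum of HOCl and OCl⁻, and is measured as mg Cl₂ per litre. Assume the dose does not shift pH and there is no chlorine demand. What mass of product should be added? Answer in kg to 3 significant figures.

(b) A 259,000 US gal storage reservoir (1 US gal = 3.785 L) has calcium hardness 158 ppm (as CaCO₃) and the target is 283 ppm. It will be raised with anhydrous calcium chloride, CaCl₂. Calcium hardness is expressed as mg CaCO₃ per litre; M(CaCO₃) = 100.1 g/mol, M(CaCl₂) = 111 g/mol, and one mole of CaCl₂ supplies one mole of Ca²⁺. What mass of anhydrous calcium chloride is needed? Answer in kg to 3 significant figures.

(a) Volume: 2420 m³ = 2,420,000 L.
(a) [OCl⁻]/[HOCl] = 10^(pH − pKa) = 10^(7.4 − 7.45) = 0.8913; fraction as HOCl = 1/(1 + 0.8913) = 0.5288.
(a) Free chlorine required for 2.8 ppm HOCl: 2.8 / 0.5288 = 5.296 ppm.
(a) FC to add: 5.296 − 0.3 = 4.996 mg/L as Cl₂.
(a) Cl₂ equivalent: 4.996 mg/L × 2,420,000 L = 12,090 g.
(a) Product at 72.3% available Cl: 12,090 / 0.723 = 16,720 g.

(b) Volume: 259,000 US gal × 3.785 L/gal = 980,315 L.
(b) Hardness to add: (283 − 158) = 125 mg/L as CaCO₃ × 980,315 L = 122,500 g as CaCO₃.
(b) Moles of Ca²⁺ (1 mol Ca²⁺ ≡ 1 mol CaCO₃): 122,500 / 100.1 g/mol = 1224 mol.
(b) Mass of CaCl₂: 1224 × 111 = 135,900 g.

(a) 16.7 kg; (b) 136 kg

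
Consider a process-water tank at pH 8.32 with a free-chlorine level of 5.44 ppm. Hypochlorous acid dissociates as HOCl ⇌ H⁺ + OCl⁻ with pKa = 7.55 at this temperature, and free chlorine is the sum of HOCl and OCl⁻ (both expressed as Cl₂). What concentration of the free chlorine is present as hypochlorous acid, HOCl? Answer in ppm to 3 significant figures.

[OCl⁻]/[HOCl] = 10^(pH − pKa) = 10^(8.32 − 7.55) = 10^0.77 = 5.888.
Fraction as HOCl = 1 / (1 + 5.888) = 0.1452.
HOCl = 0.1452 × 5.44 ppm = 0.7897 ppm.

0.790 ppm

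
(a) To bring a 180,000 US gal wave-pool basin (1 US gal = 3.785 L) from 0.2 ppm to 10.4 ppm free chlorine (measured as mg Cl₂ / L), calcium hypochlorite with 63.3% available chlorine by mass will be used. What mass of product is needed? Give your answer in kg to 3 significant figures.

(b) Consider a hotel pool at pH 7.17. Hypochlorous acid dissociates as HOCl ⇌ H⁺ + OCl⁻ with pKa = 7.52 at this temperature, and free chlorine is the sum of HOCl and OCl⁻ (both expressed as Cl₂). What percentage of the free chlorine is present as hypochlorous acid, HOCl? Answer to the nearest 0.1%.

(a) Volume: 180,000 US gal × 3.785 L/gal = 681,300 L.
(a) Chlorine deficit: 10.4 − 0.2 = 10.2 ppm = 10.2 mg/L as Cl₂.
(a) Cl₂ equivalent needed: 10.2 mg/L × 681,300 L = 6,949,000 mg = 6949 g.
(a) Product at 63.3% available chlorine: 6949 / 0.633 = 10,980 g.

(b) [OCl⁻]/[HOCl] = 10^(pH − pKa) = 10^(7.17 − 7.52) = 10^-0.35 = 0.4467.
(b) Fraction as HOCl = 1 / (1 + 0.4467) = 0.6912.

(a) 11.0 kg; (b) 69.1%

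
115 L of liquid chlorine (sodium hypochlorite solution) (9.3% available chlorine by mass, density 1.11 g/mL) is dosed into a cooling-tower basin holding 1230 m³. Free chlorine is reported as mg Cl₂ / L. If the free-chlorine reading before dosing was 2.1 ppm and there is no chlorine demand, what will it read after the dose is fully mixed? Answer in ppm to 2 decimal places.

11.75 ppm

Volume: 1230 m³ = 1,230,000 L.
Mass of solution: 115 L × 1000 mL/L × 1.11 g/mL = 127,700 g.
Available chlorine delivered: 127,700 g × 0.093 = 11,870 g as Cl₂.
Concentration rise: 11,870 g / 1,230,000 L = 9.652 mg/L = 9.65 ppm.
Final FC: 2.1 + 9.65 = 11.75 ppm.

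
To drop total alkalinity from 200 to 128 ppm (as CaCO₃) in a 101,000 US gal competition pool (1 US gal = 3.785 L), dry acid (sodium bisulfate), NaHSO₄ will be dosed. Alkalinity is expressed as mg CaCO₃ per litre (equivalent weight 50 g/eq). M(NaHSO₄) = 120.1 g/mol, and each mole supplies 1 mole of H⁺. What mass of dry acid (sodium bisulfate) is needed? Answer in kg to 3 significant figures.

66.1 kg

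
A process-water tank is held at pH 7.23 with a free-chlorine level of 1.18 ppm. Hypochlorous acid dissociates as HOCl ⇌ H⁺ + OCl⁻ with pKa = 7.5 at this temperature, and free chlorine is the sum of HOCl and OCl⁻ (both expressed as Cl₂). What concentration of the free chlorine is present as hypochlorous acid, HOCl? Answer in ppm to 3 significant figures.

0.768 ppm

[OCl⁻]/[HOCl] = 10^(pH − pKa) = 10^(7.23 − 7.5) = 10^-0.27 = 0.537.
Fraction as HOCl = 1 / (1 + 0.537) = 0.6506.
HOCl = 0.6506 × 1.18 ppm = 0.7677 ppm.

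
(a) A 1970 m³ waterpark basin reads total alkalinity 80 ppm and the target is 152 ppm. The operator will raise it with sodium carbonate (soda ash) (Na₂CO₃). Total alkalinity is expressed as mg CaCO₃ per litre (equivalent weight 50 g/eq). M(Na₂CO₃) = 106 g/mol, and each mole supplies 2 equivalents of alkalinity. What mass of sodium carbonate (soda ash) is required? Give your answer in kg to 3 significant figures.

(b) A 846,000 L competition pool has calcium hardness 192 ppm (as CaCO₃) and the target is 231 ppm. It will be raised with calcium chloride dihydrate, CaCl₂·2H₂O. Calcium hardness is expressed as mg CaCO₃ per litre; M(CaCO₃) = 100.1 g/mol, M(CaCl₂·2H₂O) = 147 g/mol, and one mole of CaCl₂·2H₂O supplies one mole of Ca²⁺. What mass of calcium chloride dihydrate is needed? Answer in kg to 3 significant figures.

(a) Volume: 1970 m³ = 1,970,000 L.
(a) Alkalinity to add: (152 − 80) = 72 mg/L as CaCO₃ × 1,970,000 L = 141,800 g as CaCO₃.
(a) Equivalents: 141,800 g ÷ 50 g/eq = 2837 eq.
(a) Each mole of Na₂CO₃ supplies 2 eq, so 2837 / 2 = 1418 mol.
(a) Mass: 1418 mol × 106 g/mol = 150,400 g.

(b) Hardness to add: (231 − 192) = 39 mg/L as CaCO₃ × 846,000 L = 32,990 g as CaCO₃.
(b) Moles of Ca²⁺ (1 mol Ca²⁺ ≡ 1 mol CaCO₃): 32,990 / 100.1 g/mol = 329.6 mol.
(b) Mass of CaCl₂·2H₂O: 329.6 × 147 = 48,450 g.

(a) 150 kg; (b) 48.5 kg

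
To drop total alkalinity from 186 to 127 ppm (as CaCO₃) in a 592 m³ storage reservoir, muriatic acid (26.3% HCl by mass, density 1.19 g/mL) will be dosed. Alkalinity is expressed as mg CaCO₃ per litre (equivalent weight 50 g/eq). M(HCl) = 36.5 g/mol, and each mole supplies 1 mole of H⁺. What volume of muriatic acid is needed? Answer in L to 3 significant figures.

81.5 L

Volume: 592 m³ = 592,000 L.
Alkalinity to neutralize: (186 − 127) = 59 mg/L as CaCO₃ × 592,000 L = 34,930 g as CaCO₃.
Equivalents of H⁺ required: 34,930 ÷ 50 g/eq = 698.6 eq = 698.6 mol HCl.
Mass of HCl: 698.6 × 36.5 = 25,500 g.
Mass of 26.3% solution: 25,500 / 0.263 = 96,950 g.
Volume: 96,950 g ÷ 1.19 g/mL = 81,470 mL.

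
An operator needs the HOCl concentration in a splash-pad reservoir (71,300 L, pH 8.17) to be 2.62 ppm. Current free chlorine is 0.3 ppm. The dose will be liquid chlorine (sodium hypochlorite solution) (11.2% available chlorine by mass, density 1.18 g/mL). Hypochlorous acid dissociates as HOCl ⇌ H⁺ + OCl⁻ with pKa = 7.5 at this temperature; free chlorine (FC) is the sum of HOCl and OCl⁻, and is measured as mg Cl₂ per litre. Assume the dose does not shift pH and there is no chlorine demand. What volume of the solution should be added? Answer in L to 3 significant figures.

7.86 L

[OCl⁻]/[HOCl] = 10^(pH − pKa) = 10^(8.17 − 7.5) = 4.677; fraction as HOCl = 1/(1 + 4.677) = 0.1761.
Free chlorine required for 2.62 ppm HOCl: 2.62 / 0.1761 = 14.87 ppm.
FC to add: 14.87 − 0.3 = 14.57 mg/L as Cl₂.
Cl₂ equivalent: 14.57 mg/L × 71,300 L = 1039 g.
Product at 11.2% available Cl: 1039 / 0.112 = 9278 g.
Volume: 9278 g ÷ 1.18 g/mL = 7863 mL.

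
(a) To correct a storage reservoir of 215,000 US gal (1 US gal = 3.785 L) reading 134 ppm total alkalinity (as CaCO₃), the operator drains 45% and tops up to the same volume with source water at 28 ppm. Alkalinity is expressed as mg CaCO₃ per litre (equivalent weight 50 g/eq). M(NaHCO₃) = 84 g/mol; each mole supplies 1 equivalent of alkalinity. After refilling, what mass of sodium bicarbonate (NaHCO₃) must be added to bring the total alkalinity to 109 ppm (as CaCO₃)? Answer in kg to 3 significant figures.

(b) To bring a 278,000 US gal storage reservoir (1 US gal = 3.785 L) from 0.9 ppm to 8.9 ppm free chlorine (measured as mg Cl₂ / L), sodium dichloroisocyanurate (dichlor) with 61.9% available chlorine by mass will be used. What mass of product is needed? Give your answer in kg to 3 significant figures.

(a) 31.0 kg; (b) 13.6 kg

(a) Volume: 215,000 US gal × 3.785 L/gal = 813,775 L.
(a) After draining 45% and refilling: 134 × 0.55 + 28 × 0.45 = 86.3 ppm.
(a) Deficit to target: 109 − 86.3 = 22.7 mg/L.
(a) As CaCO₃: 22.7 mg/L × 813,775 L = 18,470 g; ÷ 50 g/eq ÷ 1 = 369.5 mol NaHCO₃.
(a) Mass: 369.5 × 84 = 31,030 g.

(b) Volume: 278,000 US gal × 3.785 L/gal = 1,052,230 L.
(b) Chlorine deficit: 8.9 − 0.9 = 8 ppm = 8 mg/L as Cl₂.
(b) Cl₂ equivalent needed: 8 mg/L × 1,052,230 L = 8,418,000 mg = 8418 g.
(b) Product at 61.9% available chlorine: 8418 / 0.619 = 13,600 g.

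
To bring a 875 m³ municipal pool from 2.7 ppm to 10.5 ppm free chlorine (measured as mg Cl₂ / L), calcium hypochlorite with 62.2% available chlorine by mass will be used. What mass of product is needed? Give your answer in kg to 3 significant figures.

11.0 kg

Volume: 875 m³ = 875,000 L.
Chlorine deficit: 10.5 − 2.7 = 7.8 ppm = 7.8 mg/L as Cl₂.
Cl₂ equivalent needed: 7.8 mg/L × 875,000 L = 6,825,000 mg = 6825 g.
Product at 62.2% available chlorine: 6825 / 0.622 = 10,970 g.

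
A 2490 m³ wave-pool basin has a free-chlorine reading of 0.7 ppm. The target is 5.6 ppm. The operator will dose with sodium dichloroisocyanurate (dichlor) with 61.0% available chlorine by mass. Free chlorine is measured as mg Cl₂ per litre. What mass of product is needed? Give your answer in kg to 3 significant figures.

Volume: 2490 m³ = 2,490,000 L.
Chlorine deficit: 5.6 − 0.7 = 4.9 ppm = 4.9 mg/L as Cl₂.
Cl₂ equivalent needed: 4.9 mg/L × 2,490,000 L = 12,200,000 mg = 12,200 g.
Product at 61.0% available chlorine: 12,200 / 0.61 = 20,000 g.

20.0 kg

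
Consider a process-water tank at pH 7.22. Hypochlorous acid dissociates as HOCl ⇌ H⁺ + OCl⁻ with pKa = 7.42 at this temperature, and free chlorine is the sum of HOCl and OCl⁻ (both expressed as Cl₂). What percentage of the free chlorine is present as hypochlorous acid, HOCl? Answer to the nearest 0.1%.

61.3%

[OCl⁻]/[HOCl] = 10^(pH − pKa) = 10^(7.22 − 7.42) = 10^-0.20 = 0.631.
Fraction as HOCl = 1 / (1 + 0.631) = 0.6131.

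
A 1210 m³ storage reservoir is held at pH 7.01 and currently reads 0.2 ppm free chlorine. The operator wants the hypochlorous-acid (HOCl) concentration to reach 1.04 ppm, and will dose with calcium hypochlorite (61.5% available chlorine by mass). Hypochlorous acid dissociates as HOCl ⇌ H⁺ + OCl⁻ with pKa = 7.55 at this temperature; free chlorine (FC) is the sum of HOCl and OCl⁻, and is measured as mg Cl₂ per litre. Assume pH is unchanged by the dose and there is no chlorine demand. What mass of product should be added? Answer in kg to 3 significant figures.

Volume: 1210 m³ = 1,210,000 L.
[OCl⁻]/[HOCl] = 10^(pH − pKa) = 10^(7.01 − 7.55) = 0.2884; fraction as HOCl = 1/(1 + 0.2884) = 0.7762.
Free chlorine required for 1.04 ppm HOCl: 1.04 / 0.7762 = 1.34 ppm.
FC to add: 1.34 − 0.2 = 1.14 mg/L as Cl₂.
Cl₂ equivalent: 1.14 mg/L × 1,210,000 L = 1379 g.
Product at 61.5% available Cl: 1379 / 0.615 = 2243 g.

2.24 kg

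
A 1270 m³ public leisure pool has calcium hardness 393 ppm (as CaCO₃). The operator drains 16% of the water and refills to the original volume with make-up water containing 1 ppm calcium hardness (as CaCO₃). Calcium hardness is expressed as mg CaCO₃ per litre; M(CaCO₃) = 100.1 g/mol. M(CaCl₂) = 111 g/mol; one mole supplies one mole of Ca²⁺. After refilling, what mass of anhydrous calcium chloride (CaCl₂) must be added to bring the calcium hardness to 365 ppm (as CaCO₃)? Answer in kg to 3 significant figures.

48.9 kg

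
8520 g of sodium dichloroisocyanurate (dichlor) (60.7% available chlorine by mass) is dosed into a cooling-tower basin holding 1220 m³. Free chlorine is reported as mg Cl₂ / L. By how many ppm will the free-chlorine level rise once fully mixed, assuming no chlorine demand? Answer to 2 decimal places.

Volume: 1220 m³ = 1,220,000 L.
Available chlorine delivered: 8520 g × 0.607 = 5172 g as Cl₂.
Concentration rise: 5172 g / 1,220,000 L = 4.239 mg/L = 4.24 ppm.

4.24 ppm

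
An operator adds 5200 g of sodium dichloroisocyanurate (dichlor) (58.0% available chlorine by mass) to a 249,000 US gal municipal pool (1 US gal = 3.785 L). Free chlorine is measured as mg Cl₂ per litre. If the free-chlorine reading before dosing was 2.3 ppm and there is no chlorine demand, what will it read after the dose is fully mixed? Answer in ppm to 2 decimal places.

Volume: 249,000 US gal × 3.785 L/gal = 942,465 L.
Available chlorine delivered: 5200 g × 0.58 = 3016 g as Cl₂.
Concentration rise: 3016 g / 942,465 L = 3.2 mg/L = 3.20 ppm.
Final FC: 2.3 + 3.20 = 5.50 ppm.

5.50 ppm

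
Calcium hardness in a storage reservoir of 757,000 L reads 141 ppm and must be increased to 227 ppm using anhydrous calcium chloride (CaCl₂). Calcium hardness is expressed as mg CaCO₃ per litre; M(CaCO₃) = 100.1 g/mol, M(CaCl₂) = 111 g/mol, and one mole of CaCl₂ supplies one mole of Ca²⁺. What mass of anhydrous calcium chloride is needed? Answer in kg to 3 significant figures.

Hardness to add: (227 − 141) = 86 mg/L as CaCO₃ × 757,000 L = 65,100 g as CaCO₃.
Moles of Ca²⁺ (1 mol Ca²⁺ ≡ 1 mol CaCO₃): 65,100 / 100.1 g/mol = 650.4 mol.
Mass of CaCl₂: 650.4 × 111 = 72,190 g.

72.2 kg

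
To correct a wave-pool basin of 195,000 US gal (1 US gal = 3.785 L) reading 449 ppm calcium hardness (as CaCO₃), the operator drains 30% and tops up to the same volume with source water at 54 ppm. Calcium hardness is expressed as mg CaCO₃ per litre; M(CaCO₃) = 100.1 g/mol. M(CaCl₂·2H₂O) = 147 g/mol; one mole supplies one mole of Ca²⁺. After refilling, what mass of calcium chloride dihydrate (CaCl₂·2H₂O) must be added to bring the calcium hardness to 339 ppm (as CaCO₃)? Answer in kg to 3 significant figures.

9.21 kg

Volume: 195,000 US gal × 3.785 L/gal = 738,075 L.
After draining 30% and refilling: 449 × 0.70 + 54 × 0.30 = 330.5 ppm.
Deficit to target: 339 − 330.5 = 8.5 mg/L.
As CaCO₃: 8.5 mg/L × 738,075 L = 6274 g; ÷ 100.1 = 62.67 mol Ca²⁺.
Mass: 62.67 × 147 = 9213 g.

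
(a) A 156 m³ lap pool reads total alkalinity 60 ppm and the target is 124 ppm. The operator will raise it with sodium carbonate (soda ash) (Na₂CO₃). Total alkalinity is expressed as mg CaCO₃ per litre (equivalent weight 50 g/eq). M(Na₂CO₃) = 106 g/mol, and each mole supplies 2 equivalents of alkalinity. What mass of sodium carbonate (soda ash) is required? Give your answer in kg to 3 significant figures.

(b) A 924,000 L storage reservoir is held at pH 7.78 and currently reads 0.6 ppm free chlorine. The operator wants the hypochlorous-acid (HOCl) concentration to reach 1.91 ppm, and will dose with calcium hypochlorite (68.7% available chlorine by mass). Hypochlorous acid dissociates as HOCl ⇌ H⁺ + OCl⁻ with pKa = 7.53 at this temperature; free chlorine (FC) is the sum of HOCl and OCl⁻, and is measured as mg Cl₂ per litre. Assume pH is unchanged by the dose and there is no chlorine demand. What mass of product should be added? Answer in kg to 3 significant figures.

(a) Volume: 156 m³ = 156,000 L.
(a) Alkalinity to add: (124 − 60) = 64 mg/L as CaCO₃ × 156,000 L = 9984 g as CaCO₃.
(a) Equivalents: 9984 g ÷ 50 g/eq = 199.7 eq.
(a) Each mole of Na₂CO₃ supplies 2 eq, so 199.7 / 2 = 99.84 mol.
(a) Mass: 99.84 mol × 106 g/mol = 10,580 g.

(b) [OCl⁻]/[HOCl] = 10^(pH − pKa) = 10^(7.78 − 7.53) = 1.778; fraction as HOCl = 1/(1 + 1.778) = 0.3599.
(b) Free chlorine required for 1.91 ppm HOCl: 1.91 / 0.3599 = 5.307 ppm.
(b) FC to add: 5.307 − 0.6 = 4.707 mg/L as Cl₂.
(b) Cl₂ equivalent: 4.707 mg/L × 924,000 L = 4349 g.
(b) Product at 68.7% available Cl: 4349 / 0.687 = 6330 g.

(a) 10.6 kg; (b) 6.33 kg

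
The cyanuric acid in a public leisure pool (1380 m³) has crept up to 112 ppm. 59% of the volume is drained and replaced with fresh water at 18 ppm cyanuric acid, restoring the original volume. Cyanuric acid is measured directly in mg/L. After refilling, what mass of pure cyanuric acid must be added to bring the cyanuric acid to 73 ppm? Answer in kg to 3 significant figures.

Volume: 1380 m³ = 1,380,000 L.
After draining 59% and refilling: 112 × 0.41 + 18 × 0.59 = 56.54 ppm.
Deficit to target: 73 − 56.54 = 16.46 mg/L.
Mass: 16.46 mg/L × 1,380,000 L = 22,710 g cyanuric acid.

22.7 kg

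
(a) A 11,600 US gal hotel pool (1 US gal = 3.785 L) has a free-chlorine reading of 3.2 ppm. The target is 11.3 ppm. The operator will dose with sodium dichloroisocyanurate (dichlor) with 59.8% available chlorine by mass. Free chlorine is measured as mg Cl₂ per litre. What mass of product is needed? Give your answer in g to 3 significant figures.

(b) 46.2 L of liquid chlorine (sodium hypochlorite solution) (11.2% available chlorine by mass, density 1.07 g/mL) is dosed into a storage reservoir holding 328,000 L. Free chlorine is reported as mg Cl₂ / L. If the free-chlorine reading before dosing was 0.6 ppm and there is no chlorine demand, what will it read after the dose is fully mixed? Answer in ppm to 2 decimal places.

(a) 595 g; (b) 17.48 ppm

(a) Volume: 11,600 US gal × 3.785 L/gal = 43,906 L.
(a) Chlorine deficit: 11.3 − 3.2 = 8.1 ppm = 8.1 mg/L as Cl₂.
(a) Cl₂ equivalent needed: 8.1 mg/L × 43,906 L = 355,600 mg = 355.6 g.
(a) Product at 59.8% available chlorine: 355.6 / 0.598 = 594.7 g.

(b) Mass of solution: 46.2 L × 1000 mL/L × 1.07 g/mL = 49,430 g.
(b) Available chlorine delivered: 49,430 g × 0.112 = 5537 g as Cl₂.
(b) Concentration rise: 5537 g / 328,000 L = 16.88 mg/L = 16.88 ppm.
(b) Final FC: 0.6 + 16.88 = 17.48 ppm.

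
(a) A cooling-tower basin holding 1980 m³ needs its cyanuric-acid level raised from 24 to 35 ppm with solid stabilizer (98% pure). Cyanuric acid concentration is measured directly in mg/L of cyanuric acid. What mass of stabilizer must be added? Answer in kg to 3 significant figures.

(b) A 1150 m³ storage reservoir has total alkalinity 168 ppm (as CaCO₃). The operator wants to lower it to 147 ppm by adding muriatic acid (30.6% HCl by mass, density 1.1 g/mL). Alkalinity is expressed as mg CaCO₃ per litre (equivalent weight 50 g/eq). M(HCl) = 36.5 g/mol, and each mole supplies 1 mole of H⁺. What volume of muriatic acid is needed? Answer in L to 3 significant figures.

(a) 22.2 kg; (b) 52.4 L

(a) Volume: 1980 m³ = 1,980,000 L.
(a) CYA to add: (35 − 24) = 11 mg/L × 1,980,000 L = 21,780 g cyanuric acid.
(a) At 98% purity: 21,780 / 0.98 = 22,220 g product.

(b) Volume: 1150 m³ = 1,150,000 L.
(b) Alkalinity to neutralize: (168 − 147) = 21 mg/L as CaCO₃ × 1,150,000 L = 24,150 g as CaCO₃.
(b) Equivalents of H⁺ required: 24,150 ÷ 50 g/eq = 483 eq = 483 mol HCl.
(b) Mass of HCl: 483 × 36.5 = 17,630 g.
(b) Mass of 30.6% solution: 17,630 / 0.306 = 57,610 g.
(b) Volume: 57,610 g ÷ 1.1 g/mL = 52,380 mL.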